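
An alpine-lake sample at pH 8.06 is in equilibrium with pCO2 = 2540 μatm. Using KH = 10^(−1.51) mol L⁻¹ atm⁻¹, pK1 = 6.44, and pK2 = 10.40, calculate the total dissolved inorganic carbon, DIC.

DIC = 3.37 mmol/L

[CO2*] = KH · pCO2 = 10^(−1.51) × 2540×10^-6 = 7.849×10^-5 mol/L
α₀ = 1/(1 + K1/[H⁺] + K1K2/[H⁺]²) = 1/(1 + 10^+1.62 + 10^-0.72) = 0.02332
DIC = [CO2*]/α₀ = 7.849×10^-5 / 0.02332 = 3.37 mmol/L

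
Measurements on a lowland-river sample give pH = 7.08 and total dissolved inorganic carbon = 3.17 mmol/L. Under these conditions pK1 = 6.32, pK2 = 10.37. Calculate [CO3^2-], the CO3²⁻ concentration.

α₂ = 1 / (1 + [H⁺]/K2 + [H⁺]²/(K1K2)) = 1 / (1 + 10^+3.29 + 10^+2.53)
   = 1 / (1 + 1949.8 + 338.84) = 1/2289.7 = 0.0004367
[CO3²⁻] = α₂ × DIC = 0.0004367 × 3.17 = 0.00138 mmol/L = 1.38 μmol/L

[CO3²⁻] = 1.38 μmol/L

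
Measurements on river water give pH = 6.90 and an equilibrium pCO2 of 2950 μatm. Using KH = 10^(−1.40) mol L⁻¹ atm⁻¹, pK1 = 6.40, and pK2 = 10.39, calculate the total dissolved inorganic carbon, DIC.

[CO2*] = KH · pCO2 = 10^(−1.40) × 2950×10^-6 = 1.174×10^-4 mol/L
α₀ = 1/(1 + K1/[H⁺] + K1K2/[H⁺]²) = 1/(1 + 10^+0.50 + 10^-2.99) = 0.2402
DIC = [CO2*]/α₀ = 1.174×10^-4 / 0.2402 = 0.489 mmol/L

DIC = 0.489 mmol/L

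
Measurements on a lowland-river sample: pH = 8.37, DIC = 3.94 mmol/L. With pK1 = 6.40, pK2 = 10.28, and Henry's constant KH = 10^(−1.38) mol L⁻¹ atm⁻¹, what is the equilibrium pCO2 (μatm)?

pCO2 = 990 μatm

α₀ = 1 / (1 + K1/[H⁺] + K1K2/[H⁺]²) = 1 / (1 + 10^+1.97 + 10^+0.06)
   = 1 / (1 + 93.325 + 1.1482) = 1/95.474 = 0.01047
[CO2*] = α₀ × DIC = 0.01047 × 3.94 = 0.04127 mmol/L
pCO2 = [CO2*]/KH = 4.127×10^-5 / 4.169×10^-2 = 990 μatm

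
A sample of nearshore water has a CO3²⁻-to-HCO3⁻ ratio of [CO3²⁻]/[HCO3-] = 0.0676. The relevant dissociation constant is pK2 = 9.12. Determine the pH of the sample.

From K2 = [H⁺][CO3²⁻]/[HCO3-]:  pH = pK2 + log₁₀([CO3²⁻]/[HCO3-])
log₁₀(0.0676) = -1.170
pH = 9.12 + (-1.170) = 7.95

pH = 7.95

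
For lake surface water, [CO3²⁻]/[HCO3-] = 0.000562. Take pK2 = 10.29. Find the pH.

From K2 = [H⁺][CO3²⁻]/[HCO3-]:  pH = pK2 + log₁₀([CO3²⁻]/[HCO3-])
log₁₀(0.000562) = -3.250
pH = 10.29 + (-3.250) = 7.04

pH = 7.04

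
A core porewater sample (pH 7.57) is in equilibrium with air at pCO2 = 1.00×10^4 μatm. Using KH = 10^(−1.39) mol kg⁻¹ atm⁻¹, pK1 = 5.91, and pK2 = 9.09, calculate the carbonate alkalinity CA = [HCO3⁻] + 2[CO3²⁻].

[CO2*] = KH · pCO2 = 10^(−1.39) × 1.00×10^4×10^-6 = 4.074×10^-4 mol/kg
α₀ = 1/(1 + K1/[H⁺] + K1K2/[H⁺]²) = 1/(1 + 10^+1.66 + 10^+0.14) = 0.02079
DIC = [CO2*]/α₀ = 4.074×10^-4 / 0.02079 = 19.59 mmol/kg
CA = (α₁ + 2α₂)·DIC = (0.9505 + 2×0.02870) × 19.59 = 19.7 mmol/kg

CA = 19.7 mmol/kg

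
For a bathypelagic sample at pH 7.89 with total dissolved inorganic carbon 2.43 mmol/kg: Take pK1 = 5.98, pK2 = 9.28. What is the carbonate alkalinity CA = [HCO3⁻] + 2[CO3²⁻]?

CA = 2.50 mmol/kg

CA = [HCO3⁻] + 2[CO3²⁻] = (α₁ + 2α₂)·DIC
At pH 7.89: [H⁺]/K1 = 10^-1.91 = 0.012303, K2/[H⁺] = 10^-1.39 = 0.040738
α₁ = 1/(1 + 0.012303 + 0.040738) = 1/1.0530 = 0.9496; α₂ = α₁·K2/[H⁺] = 0.03869
α₁ + 2α₂ = 1.0270
CA = 1.0270 × 2.43 = 2.50 mmol/kg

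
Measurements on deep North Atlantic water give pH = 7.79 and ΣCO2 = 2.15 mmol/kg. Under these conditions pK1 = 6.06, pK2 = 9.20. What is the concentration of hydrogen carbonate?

[HCO3⁻] = 2.03 mmol/kg

α₁ = 1 / (1 + [H⁺]/K1 + K2/[H⁺]) = 1 / (1 + 10^-1.73 + 10^-1.41)
   = 1 / (1 + 0.018621 + 0.038905) = 1/1.0575 = 0.9456
[HCO3⁻] = α₁ × DIC = 0.9456 × 2.15 = 2.03 mmol/kg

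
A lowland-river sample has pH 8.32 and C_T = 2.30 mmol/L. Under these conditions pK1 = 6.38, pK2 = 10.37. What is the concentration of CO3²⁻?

[CO3²⁻] = 0.0201 mmol/L

α₂ = 1 / (1 + [H⁺]/K2 + [H⁺]²/(K1K2)) = 1 / (1 + 10^+2.05 + 10^+0.11)
   = 1 / (1 + 112.20 + 1.2882) = 1/114.49 = 0.008734
[CO3²⁻] = α₂ × DIC = 0.008734 × 2.30 = 0.0201 mmol/L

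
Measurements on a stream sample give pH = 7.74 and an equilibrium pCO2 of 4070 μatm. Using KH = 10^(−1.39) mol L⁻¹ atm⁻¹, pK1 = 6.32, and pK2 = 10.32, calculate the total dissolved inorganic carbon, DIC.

[CO2*] = KH · pCO2 = 10^(−1.39) × 4070×10^-6 = 1.658×10^-4 mol/L
α₀ = 1/(1 + K1/[H⁺] + K1K2/[H⁺]²) = 1/(1 + 10^+1.42 + 10^-1.16) = 0.03653
DIC = [CO2*]/α₀ = 1.658×10^-4 / 0.03653 = 4.54 mmol/L

DIC = 4.54 mmol/L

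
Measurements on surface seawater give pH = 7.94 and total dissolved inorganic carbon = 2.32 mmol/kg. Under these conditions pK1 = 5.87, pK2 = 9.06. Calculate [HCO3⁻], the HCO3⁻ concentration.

α₁ = 1 / (1 + [H⁺]/K1 + K2/[H⁺]) = 1 / (1 + 10^-2.07 + 10^-1.12)
   = 1 / (1 + 0.0085114 + 0.075858) = 1/1.0844 = 0.9222
[HCO3⁻] = α₁ × DIC = 0.9222 × 2.32 = 2.14 mmol/kg

[HCO3⁻] = 2.14 mmol/kg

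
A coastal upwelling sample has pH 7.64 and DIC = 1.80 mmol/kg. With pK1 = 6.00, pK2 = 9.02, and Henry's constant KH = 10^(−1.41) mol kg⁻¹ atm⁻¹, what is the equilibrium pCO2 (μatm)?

pCO2 = 996 μatm

α₀ = 1 / (1 + K1/[H⁺] + K1K2/[H⁺]²) = 1 / (1 + 10^+1.64 + 10^+0.26)
   = 1 / (1 + 43.652 + 1.8197) = 1/46.471 = 0.02152
[CO2*] = α₀ × DIC = 0.02152 × 1.80 = 0.03873 mmol/kg
pCO2 = [CO2*]/KH = 3.873×10^-5 / 3.890×10^-2 = 996 μatm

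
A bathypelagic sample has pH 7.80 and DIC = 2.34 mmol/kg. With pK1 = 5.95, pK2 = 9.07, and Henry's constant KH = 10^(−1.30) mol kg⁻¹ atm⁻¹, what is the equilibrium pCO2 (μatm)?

pCO2 = 618 μatm

α₀ = 1 / (1 + K1/[H⁺] + K1K2/[H⁺]²) = 1 / (1 + 10^+1.85 + 10^+0.58)
   = 1 / (1 + 70.795 + 3.8019) = 1/75.596 = 0.01323
[CO2*] = α₀ × DIC = 0.01323 × 2.34 = 0.03095 mmol/kg
pCO2 = [CO2*]/KH = 3.095×10^-5 / 5.012×10^-2 = 618 μatm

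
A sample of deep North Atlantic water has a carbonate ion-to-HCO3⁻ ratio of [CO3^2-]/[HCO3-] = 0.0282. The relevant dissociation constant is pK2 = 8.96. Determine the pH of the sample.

pH = 7.41

From K2 = [H⁺][CO3^2-]/[HCO3-]:  pH = pK2 + log₁₀([CO3^2-]/[HCO3-])
log₁₀(0.0282) = -1.550
pH = 8.96 + (-1.550) = 7.41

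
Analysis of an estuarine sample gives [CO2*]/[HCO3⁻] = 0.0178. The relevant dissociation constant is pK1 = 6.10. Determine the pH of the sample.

pH = 7.85

From K1 = [H⁺][HCO3⁻]/[CO2*]:  pH = pK1 − log₁₀([CO2*]/[HCO3⁻])
log₁₀(0.0178) = -1.750
pH = 6.10 − (-1.750) = 7.85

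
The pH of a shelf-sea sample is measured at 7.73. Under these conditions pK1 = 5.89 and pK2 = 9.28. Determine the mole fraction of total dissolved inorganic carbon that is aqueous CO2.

α₀ = 1 / (1 + K1/[H⁺] + K1K2/[H⁺]²) = 1 / (1 + 10^+1.84 + 10^+0.29)
   = 1 / (1 + 69.183 + 1.9498) = 1/72.133 = 0.01386

α₀ = 0.0139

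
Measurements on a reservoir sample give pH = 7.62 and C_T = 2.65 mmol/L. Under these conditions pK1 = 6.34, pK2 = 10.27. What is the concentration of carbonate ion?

[CO3²⁻] = 5.62 μmol/L

α₂ = 1 / (1 + [H⁺]/K2 + [H⁺]²/(K1K2)) = 1 / (1 + 10^+2.65 + 10^+1.37)
   = 1 / (1 + 446.68 + 23.442) = 1/471.13 = 0.002123
[CO3²⁻] = α₂ × DIC = 0.002123 × 2.65 = 0.00562 mmol/L = 5.62 μmol/L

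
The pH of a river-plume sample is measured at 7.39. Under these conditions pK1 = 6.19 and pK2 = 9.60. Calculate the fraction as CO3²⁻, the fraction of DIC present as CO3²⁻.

α₂ = 1 / (1 + [H⁺]/K2 + [H⁺]²/(K1K2)) = 1 / (1 + 10^+2.21 + 10^+1.01)
   = 1 / (1 + 162.18 + 10.233) = 1/173.41 = 0.005767

α₂ = 0.00577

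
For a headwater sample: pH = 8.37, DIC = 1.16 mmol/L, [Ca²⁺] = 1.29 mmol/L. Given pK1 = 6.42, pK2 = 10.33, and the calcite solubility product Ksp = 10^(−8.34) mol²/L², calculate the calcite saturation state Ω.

α₂ = 1 / (1 + [H⁺]/K2 + [H⁺]²/(K1K2)) = 1 / (1 + 10^+1.96 + 10^+0.01)
   = 1 / (1 + 91.201 + 1.0233) = 1/93.224 = 0.01073
[CO3²⁻] = α₂ × DIC = 0.01073 × 1.16 = 0.01244 mmol/L = 12.44 μmol/L
Ksp = 10^(−8.34) = 4.571×10^-9
Ω = [Ca²⁺][CO3²⁻]/Ksp = (1.29×10^-3)(1.244×10^-5) / 4.571×10^-9 = 3.51

Ω = 3.51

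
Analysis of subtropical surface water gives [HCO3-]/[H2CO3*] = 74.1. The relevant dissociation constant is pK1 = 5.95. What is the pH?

From K1 = [H⁺][HCO3-]/[H2CO3*]:  pH = pK1 + log₁₀([HCO3-]/[H2CO3*])
log₁₀(74.1) = +1.870
pH = 5.95 + (+1.870) = 7.82

pH = 7.82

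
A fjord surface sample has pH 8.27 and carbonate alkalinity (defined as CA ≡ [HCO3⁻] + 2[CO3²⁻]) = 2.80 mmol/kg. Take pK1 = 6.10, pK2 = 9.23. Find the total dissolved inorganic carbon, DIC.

CA = [HCO3⁻] + 2[CO3²⁻] = (α₁ + 2α₂)·DIC
At pH 8.27: [H⁺]/K1 = 10^-2.17 = 0.0067608, K2/[H⁺] = 10^-0.96 = 0.10965
α₁ = 1/(1 + 0.0067608 + 0.10965) = 1/1.1164 = 0.8957; α₂ = α₁·K2/[H⁺] = 0.09821
α₁ + 2α₂ = 1.0922
DIC = CA / (α₁ + 2α₂) = 2.80 / 1.0922 = 2.56 mmol/kg

DIC = 2.56 mmol/kg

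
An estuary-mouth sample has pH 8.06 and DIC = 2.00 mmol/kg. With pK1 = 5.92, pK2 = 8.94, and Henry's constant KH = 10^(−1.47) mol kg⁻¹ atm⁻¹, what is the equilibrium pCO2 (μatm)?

pCO2 = 375 μatm

α₀ = 1 / (1 + K1/[H⁺] + K1K2/[H⁺]²) = 1 / (1 + 10^+2.14 + 10^+1.26)
   = 1 / (1 + 138.04 + 18.197) = 1/157.24 = 0.006360
[CO2*] = α₀ × DIC = 0.006360 × 2.00 = 0.01272 mmol/kg = 12.72 μmol/kg
pCO2 = [CO2*]/KH = 1.272×10^-5 / 3.388×10^-2 = 375 μatm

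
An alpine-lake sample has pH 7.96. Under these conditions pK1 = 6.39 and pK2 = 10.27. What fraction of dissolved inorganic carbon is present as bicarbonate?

α₁ = 0.969

α₁ = 1 / (1 + [H⁺]/K1 + K2/[H⁺]) = 1 / (1 + 10^-1.57 + 10^-2.31)
   = 1 / (1 + 0.026915 + 0.0048978) = 1/1.0318 = 0.9692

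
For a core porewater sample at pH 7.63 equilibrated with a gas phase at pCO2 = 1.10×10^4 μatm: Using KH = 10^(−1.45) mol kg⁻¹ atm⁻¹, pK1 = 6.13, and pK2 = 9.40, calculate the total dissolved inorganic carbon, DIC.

DIC = 12.9 mmol/kg

[CO2*] = KH · pCO2 = 10^(−1.45) × 1.10×10^4×10^-6 = 3.903×10^-4 mol/kg
α₀ = 1/(1 + K1/[H⁺] + K1K2/[H⁺]²) = 1/(1 + 10^+1.50 + 10^-0.27) = 0.03016
DIC = [CO2*]/α₀ = 3.903×10^-4 / 0.03016 = 12.9 mmol/kg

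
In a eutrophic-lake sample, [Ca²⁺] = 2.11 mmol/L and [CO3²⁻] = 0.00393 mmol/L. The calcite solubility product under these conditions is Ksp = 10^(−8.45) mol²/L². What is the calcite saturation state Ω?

Ω = 2.34

Ksp = 10^(−8.45) = 3.548×10^-9
Ω = [Ca²⁺][CO3²⁻]/Ksp = (2.11×10^-3)(0.00393×10^-3) / 3.548×10^-9 = 2.34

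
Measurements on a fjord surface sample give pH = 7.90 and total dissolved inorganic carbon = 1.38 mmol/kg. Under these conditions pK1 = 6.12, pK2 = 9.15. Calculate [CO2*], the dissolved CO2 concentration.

α₀ = 1 / (1 + K1/[H⁺] + K1K2/[H⁺]²) = 1 / (1 + 10^+1.78 + 10^+0.53)
   = 1 / (1 + 60.256 + 3.3884) = 1/64.644 = 0.01547
[CO2*] = α₀ × DIC = 0.01547 × 1.38 = 0.0213 mmol/kg

[CO2*] = 0.0213 mmol/kg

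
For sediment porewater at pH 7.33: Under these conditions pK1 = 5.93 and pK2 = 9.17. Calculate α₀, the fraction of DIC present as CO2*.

α₀ = 0.0378

α₀ = 1 / (1 + K1/[H⁺] + K1K2/[H⁺]²) = 1 / (1 + 10^+1.40 + 10^-0.44)
   = 1 / (1 + 25.119 + 0.36308) = 1/26.482 = 0.03776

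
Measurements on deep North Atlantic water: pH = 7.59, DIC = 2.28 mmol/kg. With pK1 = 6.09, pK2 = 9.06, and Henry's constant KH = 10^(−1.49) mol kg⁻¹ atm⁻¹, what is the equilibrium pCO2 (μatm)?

pCO2 = 2090 μatm

α₀ = 1 / (1 + K1/[H⁺] + K1K2/[H⁺]²) = 1 / (1 + 10^+1.50 + 10^+0.03)
   = 1 / (1 + 31.623 + 1.0715) = 1/33.694 = 0.02968
[CO2*] = α₀ × DIC = 0.02968 × 2.28 = 0.06767 mmol/kg
pCO2 = [CO2*]/KH = 6.767×10^-5 / 3.236×10^-2 = 2090 μatm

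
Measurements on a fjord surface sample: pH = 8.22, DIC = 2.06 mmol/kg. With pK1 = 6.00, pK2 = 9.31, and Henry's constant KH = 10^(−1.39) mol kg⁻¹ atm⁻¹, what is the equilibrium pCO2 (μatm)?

α₀ = 1 / (1 + K1/[H⁺] + K1K2/[H⁺]²) = 1 / (1 + 10^+2.22 + 10^+1.13)
   = 1 / (1 + 165.96 + 13.490) = 1/180.45 = 0.005542
[CO2*] = α₀ × DIC = 0.005542 × 2.06 = 0.01142 mmol/kg = 11.42 μmol/kg
pCO2 = [CO2*]/KH = 1.142×10^-5 / 4.074×10^-2 = 280 μatm

pCO2 = 280 μatm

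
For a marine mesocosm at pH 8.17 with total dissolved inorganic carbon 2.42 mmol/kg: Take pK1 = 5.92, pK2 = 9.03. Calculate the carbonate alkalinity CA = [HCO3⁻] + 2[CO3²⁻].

CA = [HCO3⁻] + 2[CO3²⁻] = (α₁ + 2α₂)·DIC
At pH 8.17: [H⁺]/K1 = 10^-2.25 = 0.0056234, K2/[H⁺] = 10^-0.86 = 0.13804
α₁ = 1/(1 + 0.0056234 + 0.13804) = 1/1.1437 = 0.8744; α₂ = α₁·K2/[H⁺] = 0.1207
α₁ + 2α₂ = 1.1158
CA = 1.1158 × 2.42 = 2.70 mmol/kg

CA = 2.70 mmol/kg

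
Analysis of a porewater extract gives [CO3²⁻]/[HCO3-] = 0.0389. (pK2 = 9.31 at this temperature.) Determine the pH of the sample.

pH = 7.90

From K2 = [H⁺][CO3²⁻]/[HCO3-]:  pH = pK2 + log₁₀([CO3²⁻]/[HCO3-])
log₁₀(0.0389) = -1.410
pH = 9.31 + (-1.410) = 7.90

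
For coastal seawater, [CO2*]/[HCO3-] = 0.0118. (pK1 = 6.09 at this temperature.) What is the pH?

pH = 8.02

From K1 = [H⁺][HCO3-]/[CO2*]:  pH = pK1 − log₁₀([CO2*]/[HCO3-])
log₁₀(0.0118) = -1.928
pH = 6.09 − (-1.928) = 8.02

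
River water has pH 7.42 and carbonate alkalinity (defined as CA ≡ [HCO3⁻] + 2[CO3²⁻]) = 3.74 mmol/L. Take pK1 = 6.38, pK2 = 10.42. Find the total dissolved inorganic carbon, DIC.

CA = [HCO3⁻] + 2[CO3²⁻] = (α₁ + 2α₂)·DIC
At pH 7.42: [H⁺]/K1 = 10^-1.04 = 0.091201, K2/[H⁺] = 10^-3.00 = 0.0010000
α₁ = 1/(1 + 0.091201 + 0.0010000) = 1/1.0922 = 0.9156; α₂ = α₁·K2/[H⁺] = 0.0009156
α₁ + 2α₂ = 0.9174
DIC = CA / (α₁ + 2α₂) = 3.74 / 0.9174 = 4.08 mmol/L

DIC = 4.08 mmol/L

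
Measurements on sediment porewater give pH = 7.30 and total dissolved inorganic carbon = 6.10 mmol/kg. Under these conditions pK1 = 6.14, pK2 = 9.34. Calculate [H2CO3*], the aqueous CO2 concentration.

α₀ = 1 / (1 + K1/[H⁺] + K1K2/[H⁺]²) = 1 / (1 + 10^+1.16 + 10^-0.88)
   = 1 / (1 + 14.454 + 0.13183) = 1/15.586 = 0.06416
[CO2*] = α₀ × DIC = 0.06416 × 6.10 = 0.391 mmol/kg

[CO2*] = 0.391 mmol/kg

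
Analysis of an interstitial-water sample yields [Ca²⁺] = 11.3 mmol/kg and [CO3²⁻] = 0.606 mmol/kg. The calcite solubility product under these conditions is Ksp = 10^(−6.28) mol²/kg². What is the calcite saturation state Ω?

Ksp = 10^(−6.28) = 5.248×10^-7
Ω = [Ca²⁺][CO3²⁻]/Ksp = (11.3×10^-3)(0.606×10^-3) / 5.248×10^-7 = 13.0

Ω = 13.0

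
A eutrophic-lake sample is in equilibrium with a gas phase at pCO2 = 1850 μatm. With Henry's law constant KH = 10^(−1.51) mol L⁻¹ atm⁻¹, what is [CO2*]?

KH = 10^(−1.51) = 3.090×10^-2 mol L⁻¹ atm⁻¹
[CO2*] = KH · pCO2 = 3.090×10^-2 × 1850×10^-6 atm = 5.72×10^-5 mol/L

[CO2*] = 57.2 μmol/L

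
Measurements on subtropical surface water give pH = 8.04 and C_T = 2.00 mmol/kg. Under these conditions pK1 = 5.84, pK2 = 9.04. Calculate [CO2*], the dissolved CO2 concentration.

[CO2*] = 11.4 μmol/kg

α₀ = 1 / (1 + K1/[H⁺] + K1K2/[H⁺]²) = 1 / (1 + 10^+2.20 + 10^+1.20)
   = 1 / (1 + 158.49 + 15.849) = 1/175.34 = 0.005703
[CO2*] = α₀ × DIC = 0.005703 × 2.00 = 0.0114 mmol/kg = 11.4 μmol/kg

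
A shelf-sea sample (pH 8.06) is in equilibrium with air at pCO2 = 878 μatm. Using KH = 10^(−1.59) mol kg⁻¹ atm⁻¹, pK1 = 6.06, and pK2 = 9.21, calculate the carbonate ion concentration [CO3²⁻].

[CO2*] = KH · pCO2 = 10^(−1.59) × 878×10^-6 = 2.257×10^-5 mol/kg
α₀ = 1/(1 + K1/[H⁺] + K1K2/[H⁺]²) = 1/(1 + 10^+2.00 + 10^+0.85) = 0.009252
DIC = [CO2*]/α₀ = 2.257×10^-5 / 0.009252 = 2.439 mmol/kg
[CO3²⁻] = α₂·DIC; α₂ = 0.06550, so [CO3²⁻] = 0.06550 × 2.439 = 0.160 mmol/kg

[CO3²⁻] = 0.160 mmol/kg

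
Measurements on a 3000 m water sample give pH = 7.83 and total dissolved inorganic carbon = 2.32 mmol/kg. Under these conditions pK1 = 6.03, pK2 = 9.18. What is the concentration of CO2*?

α₀ = 1 / (1 + K1/[H⁺] + K1K2/[H⁺]²) = 1 / (1 + 10^+1.80 + 10^+0.45)
   = 1 / (1 + 63.096 + 2.8184) = 1/66.914 = 0.01494
[CO2*] = α₀ × DIC = 0.01494 × 2.32 = 0.0347 mmol/kg

[CO2*] = 0.0347 mmol/kg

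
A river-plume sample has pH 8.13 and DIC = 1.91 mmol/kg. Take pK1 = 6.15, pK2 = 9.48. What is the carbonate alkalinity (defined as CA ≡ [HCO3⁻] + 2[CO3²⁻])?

CA = [HCO3⁻] + 2[CO3²⁻] = (α₁ + 2α₂)·DIC
At pH 8.13: [H⁺]/K1 = 10^-1.98 = 0.010471, K2/[H⁺] = 10^-1.35 = 0.044668
α₁ = 1/(1 + 0.010471 + 0.044668) = 1/1.0551 = 0.9477; α₂ = α₁·K2/[H⁺] = 0.04233
α₁ + 2α₂ = 1.0324
CA = 1.0324 × 1.91 = 1.97 mmol/kg

CA = 1.97 mmol/kg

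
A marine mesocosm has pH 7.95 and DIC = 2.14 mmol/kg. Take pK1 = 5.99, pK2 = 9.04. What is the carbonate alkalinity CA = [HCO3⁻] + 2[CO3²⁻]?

CA = 2.28 mmol/kg

CA = [HCO3⁻] + 2[CO3²⁻] = (α₁ + 2α₂)·DIC
At pH 7.95: [H⁺]/K1 = 10^-1.96 = 0.010965, K2/[H⁺] = 10^-1.09 = 0.081283
α₁ = 1/(1 + 0.010965 + 0.081283) = 1/1.0922 = 0.9155; α₂ = α₁·K2/[H⁺] = 0.07442
α₁ + 2α₂ = 1.0644
CA = 1.0644 × 2.14 = 2.28 mmol/kg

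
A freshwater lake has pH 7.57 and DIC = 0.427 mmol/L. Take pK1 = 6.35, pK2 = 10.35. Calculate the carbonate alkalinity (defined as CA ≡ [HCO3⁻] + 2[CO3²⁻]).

CA = [HCO3⁻] + 2[CO3²⁻] = (α₁ + 2α₂)·DIC
At pH 7.57: [H⁺]/K1 = 10^-1.22 = 0.060256, K2/[H⁺] = 10^-2.78 = 0.0016596
α₁ = 1/(1 + 0.060256 + 0.0016596) = 1/1.0619 = 0.9417; α₂ = α₁·K2/[H⁺] = 0.001563
α₁ + 2α₂ = 0.9448
CA = 0.9448 × 0.427 = 0.403 mmol/L

CA = 0.403 mmol/L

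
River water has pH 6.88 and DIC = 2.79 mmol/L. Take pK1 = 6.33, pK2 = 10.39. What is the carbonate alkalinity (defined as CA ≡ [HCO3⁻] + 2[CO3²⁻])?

CA = [HCO3⁻] + 2[CO3²⁻] = (α₁ + 2α₂)·DIC
At pH 6.88: [H⁺]/K1 = 10^-0.55 = 0.28184, K2/[H⁺] = 10^-3.51 = 0.00030903
α₁ = 1/(1 + 0.28184 + 0.00030903) = 1/1.2821 = 0.7799; α₂ = α₁·K2/[H⁺] = 0.0002410
α₁ + 2α₂ = 0.7804
CA = 0.7804 × 2.79 = 2.18 mmol/L

CA = 2.18 mmol/L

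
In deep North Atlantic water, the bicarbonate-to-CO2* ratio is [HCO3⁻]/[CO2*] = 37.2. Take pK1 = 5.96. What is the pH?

From K1 = [H⁺][HCO3⁻]/[CO2*]:  pH = pK1 + log₁₀([HCO3⁻]/[CO2*])
log₁₀(37.2) = +1.571
pH = 5.96 + (+1.571) = 7.53

pH = 7.53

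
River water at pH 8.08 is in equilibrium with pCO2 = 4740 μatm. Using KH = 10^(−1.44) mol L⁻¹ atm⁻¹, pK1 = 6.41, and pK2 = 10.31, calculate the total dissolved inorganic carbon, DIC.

DIC = 8.27 mmol/L

[CO2*] = KH · pCO2 = 10^(−1.44) × 4740×10^-6 = 1.721×10^-4 mol/L
α₀ = 1/(1 + K1/[H⁺] + K1K2/[H⁺]²) = 1/(1 + 10^+1.67 + 10^-0.56) = 0.02081
DIC = [CO2*]/α₀ = 1.721×10^-4 / 0.02081 = 8.27 mmol/L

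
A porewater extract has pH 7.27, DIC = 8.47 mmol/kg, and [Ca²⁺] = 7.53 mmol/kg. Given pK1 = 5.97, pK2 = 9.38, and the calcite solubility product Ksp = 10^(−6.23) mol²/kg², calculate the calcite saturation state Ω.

α₂ = 1 / (1 + [H⁺]/K2 + [H⁺]²/(K1K2)) = 1 / (1 + 10^+2.11 + 10^+0.81)
   = 1 / (1 + 128.82 + 6.4565) = 1/136.28 = 0.007338
[CO3²⁻] = α₂ × DIC = 0.007338 × 8.47 = 0.06215 mmol/kg
Ksp = 10^(−6.23) = 5.888×10^-7
Ω = [Ca²⁺][CO3²⁻]/Ksp = (7.53×10^-3)(6.215×10^-5) / 5.888×10^-7 = 0.795

Ω = 0.795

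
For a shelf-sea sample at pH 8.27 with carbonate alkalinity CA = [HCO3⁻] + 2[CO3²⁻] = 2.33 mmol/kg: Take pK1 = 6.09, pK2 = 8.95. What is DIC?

DIC = 2.00 mmol/kg

CA = [HCO3⁻] + 2[CO3²⁻] = (α₁ + 2α₂)·DIC
At pH 8.27: [H⁺]/K1 = 10^-2.18 = 0.0066069, K2/[H⁺] = 10^-0.68 = 0.20893
α₁ = 1/(1 + 0.0066069 + 0.20893) = 1/1.2155 = 0.8227; α₂ = α₁·K2/[H⁺] = 0.1719
α₁ + 2α₂ = 1.1664
DIC = CA / (α₁ + 2α₂) = 2.33 / 1.1664 = 2.00 mmol/kg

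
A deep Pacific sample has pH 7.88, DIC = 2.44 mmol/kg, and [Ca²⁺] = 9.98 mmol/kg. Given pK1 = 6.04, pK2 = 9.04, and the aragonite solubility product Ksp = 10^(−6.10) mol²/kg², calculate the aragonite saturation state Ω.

α₂ = 1 / (1 + [H⁺]/K2 + [H⁺]²/(K1K2)) = 1 / (1 + 10^+1.16 + 10^-0.68)
   = 1 / (1 + 14.454 + 0.20893) = 1/15.663 = 0.06384
[CO3²⁻] = α₂ × DIC = 0.06384 × 2.44 = 0.1558 mmol/kg
Ksp = 10^(−6.10) = 7.943×10^-7
Ω = [Ca²⁺][CO3²⁻]/Ksp = (9.98×10^-3)(1.558×10^-4) / 7.943×10^-7 = 1.96

Ω = 1.96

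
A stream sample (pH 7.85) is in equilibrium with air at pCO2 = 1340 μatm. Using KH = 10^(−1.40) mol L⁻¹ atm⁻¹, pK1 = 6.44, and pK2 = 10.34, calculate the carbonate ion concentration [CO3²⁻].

[CO3²⁻] = 4.44 μmol/L

[CO2*] = KH · pCO2 = 10^(−1.40) × 1340×10^-6 = 5.335×10^-5 mol/L
α₀ = 1/(1 + K1/[H⁺] + K1K2/[H⁺]²) = 1/(1 + 10^+1.41 + 10^-1.08) = 0.03733
DIC = [CO2*]/α₀ = 5.335×10^-5 / 0.03733 = 1.429 mmol/L
[CO3²⁻] = α₂·DIC; α₂ = 0.003105, so [CO3²⁻] = 0.003105 × 1.429 = 0.00444 mmol/L = 4.44 μmol/L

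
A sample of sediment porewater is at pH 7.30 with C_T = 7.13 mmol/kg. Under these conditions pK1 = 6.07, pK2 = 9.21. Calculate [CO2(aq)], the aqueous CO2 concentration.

α₀ = 1 / (1 + K1/[H⁺] + K1K2/[H⁺]²) = 1 / (1 + 10^+1.23 + 10^-0.68)
   = 1 / (1 + 16.982 + 0.20893) = 1/18.191 = 0.05497
[CO2*] = α₀ × DIC = 0.05497 × 7.13 = 0.392 mmol/kg

[CO2*] = 0.392 mmol/kg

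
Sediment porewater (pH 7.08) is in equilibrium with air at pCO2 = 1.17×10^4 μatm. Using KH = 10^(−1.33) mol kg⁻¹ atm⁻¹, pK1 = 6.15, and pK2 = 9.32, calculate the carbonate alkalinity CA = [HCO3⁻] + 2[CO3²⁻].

CA = 4.71 mmol/kg

[CO2*] = KH · pCO2 = 10^(−1.33) × 1.17×10^4×10^-6 = 5.473×10^-4 mol/kg
α₀ = 1/(1 + K1/[H⁺] + K1K2/[H⁺]²) = 1/(1 + 10^+0.93 + 10^-1.31) = 0.1046
DIC = [CO2*]/α₀ = 5.473×10^-4 / 0.1046 = 5.232 mmol/kg
CA = (α₁ + 2α₂)·DIC = (0.8903 + 2×0.005123) × 5.232 = 4.71 mmol/kg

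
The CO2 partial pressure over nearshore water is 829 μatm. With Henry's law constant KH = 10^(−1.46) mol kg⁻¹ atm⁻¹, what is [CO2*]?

KH = 10^(−1.46) = 3.467×10^-2 mol kg⁻¹ atm⁻¹
[CO2*] = KH · pCO2 = 3.467×10^-2 × 829×10^-6 atm = 2.87×10^-5 mol/kg

[CO2*] = 28.7 μmol/kg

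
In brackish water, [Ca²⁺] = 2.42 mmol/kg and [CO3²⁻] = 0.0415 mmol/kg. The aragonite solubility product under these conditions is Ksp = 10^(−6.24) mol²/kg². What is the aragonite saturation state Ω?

Ksp = 10^(−6.24) = 5.754×10^-7
Ω = [Ca²⁺][CO3²⁻]/Ksp = (2.42×10^-3)(0.0415×10^-3) / 5.754×10^-7 = 0.175

Ω = 0.175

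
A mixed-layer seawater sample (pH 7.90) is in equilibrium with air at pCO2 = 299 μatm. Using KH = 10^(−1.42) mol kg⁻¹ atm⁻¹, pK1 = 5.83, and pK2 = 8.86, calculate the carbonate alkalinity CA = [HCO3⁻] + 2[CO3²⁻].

[CO2*] = KH · pCO2 = 10^(−1.42) × 299×10^-6 = 1.137×10^-5 mol/kg
α₀ = 1/(1 + K1/[H⁺] + K1K2/[H⁺]²) = 1/(1 + 10^+2.07 + 10^+1.11) = 0.007612
DIC = [CO2*]/α₀ = 1.137×10^-5 / 0.007612 = 1.493 mmol/kg
CA = (α₁ + 2α₂)·DIC = (0.8943 + 2×0.09806) × 1.493 = 1.63 mmol/kg

CA = 1.63 mmol/kg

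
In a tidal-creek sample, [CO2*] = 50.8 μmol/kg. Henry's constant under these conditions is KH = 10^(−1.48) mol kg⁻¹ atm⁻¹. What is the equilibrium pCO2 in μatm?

pCO2 = 1530 μatm

KH = 10^(−1.48) = 3.311×10^-2 mol kg⁻¹ atm⁻¹
pCO2 = [CO2*]/KH = 50.8×10^-6 / 3.311×10^-2 = 1.53×10^-3 atm = 1530 μatm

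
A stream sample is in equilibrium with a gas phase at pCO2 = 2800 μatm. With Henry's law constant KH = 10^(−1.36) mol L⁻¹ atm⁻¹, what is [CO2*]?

KH = 10^(−1.36) = 4.365×10^-2 mol L⁻¹ atm⁻¹
[CO2*] = KH · pCO2 = 4.365×10^-2 × 2800×10^-6 atm = 1.22×10^-4 mol/L

[CO2*] = 122 μmol/L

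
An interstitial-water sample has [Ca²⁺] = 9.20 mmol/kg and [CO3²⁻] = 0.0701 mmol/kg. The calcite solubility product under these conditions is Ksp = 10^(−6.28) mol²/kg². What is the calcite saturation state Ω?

Ω = 1.23

Ksp = 10^(−6.28) = 5.248×10^-7
Ω = [Ca²⁺][CO3²⁻]/Ksp = (9.20×10^-3)(0.0701×10^-3) / 5.248×10^-7 = 1.23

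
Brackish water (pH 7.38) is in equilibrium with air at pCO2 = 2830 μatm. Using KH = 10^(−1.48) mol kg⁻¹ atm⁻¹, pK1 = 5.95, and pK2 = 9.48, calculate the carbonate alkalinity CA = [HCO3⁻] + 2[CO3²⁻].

CA = 2.56 mmol/kg

[CO2*] = KH · pCO2 = 10^(−1.48) × 2830×10^-6 = 9.371×10^-5 mol/kg
α₀ = 1/(1 + K1/[H⁺] + K1K2/[H⁺]²) = 1/(1 + 10^+1.43 + 10^-0.67) = 0.03555
DIC = [CO2*]/α₀ = 9.371×10^-5 / 0.03555 = 2.636 mmol/kg
CA = (α₁ + 2α₂)·DIC = (0.9568 + 2×0.007601) × 2.636 = 2.56 mmol/kg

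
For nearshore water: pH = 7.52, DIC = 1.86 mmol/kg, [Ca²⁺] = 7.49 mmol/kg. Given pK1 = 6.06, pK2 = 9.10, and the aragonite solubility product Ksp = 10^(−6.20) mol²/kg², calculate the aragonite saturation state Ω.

Ω = 0.547

α₂ = 1 / (1 + [H⁺]/K2 + [H⁺]²/(K1K2)) = 1 / (1 + 10^+1.58 + 10^+0.12)
   = 1 / (1 + 38.019 + 1.3183) = 1/40.337 = 0.02479
[CO3²⁻] = α₂ × DIC = 0.02479 × 1.86 = 0.04611 mmol/kg
Ksp = 10^(−6.20) = 6.310×10^-7
Ω = [Ca²⁺][CO3²⁻]/Ksp = (7.49×10^-3)(4.611×10^-5) / 6.310×10^-7 = 0.547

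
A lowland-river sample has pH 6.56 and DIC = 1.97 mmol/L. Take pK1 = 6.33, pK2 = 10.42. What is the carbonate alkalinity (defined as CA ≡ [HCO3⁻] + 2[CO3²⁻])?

CA = [HCO3⁻] + 2[CO3²⁻] = (α₁ + 2α₂)·DIC
At pH 6.56: [H⁺]/K1 = 10^-0.23 = 0.58884, K2/[H⁺] = 10^-3.86 = 0.00013804
α₁ = 1/(1 + 0.58884 + 0.00013804) = 1/1.5890 = 0.6293; α₂ = α₁·K2/[H⁺] = 8.687×10^-5
α₁ + 2α₂ = 0.6295
CA = 0.6295 × 1.97 = 1.24 mmol/L

CA = 1.24 mmol/L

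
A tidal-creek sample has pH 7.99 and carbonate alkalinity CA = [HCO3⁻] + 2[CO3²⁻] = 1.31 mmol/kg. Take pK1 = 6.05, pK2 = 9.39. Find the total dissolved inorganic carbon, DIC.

CA = [HCO3⁻] + 2[CO3²⁻] = (α₁ + 2α₂)·DIC
At pH 7.99: [H⁺]/K1 = 10^-1.94 = 0.011482, K2/[H⁺] = 10^-1.40 = 0.039811
α₁ = 1/(1 + 0.011482 + 0.039811) = 1/1.0513 = 0.9512; α₂ = α₁·K2/[H⁺] = 0.03787
α₁ + 2α₂ = 1.0269
DIC = CA / (α₁ + 2α₂) = 1.31 / 1.0269 = 1.28 mmol/kg

DIC = 1.28 mmol/kg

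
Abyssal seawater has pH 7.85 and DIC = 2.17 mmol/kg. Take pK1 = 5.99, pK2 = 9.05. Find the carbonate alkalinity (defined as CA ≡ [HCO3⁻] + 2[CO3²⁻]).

CA = [HCO3⁻] + 2[CO3²⁻] = (α₁ + 2α₂)·DIC
At pH 7.85: [H⁺]/K1 = 10^-1.86 = 0.013804, K2/[H⁺] = 10^-1.20 = 0.063096
α₁ = 1/(1 + 0.013804 + 0.063096) = 1/1.0769 = 0.9286; α₂ = α₁·K2/[H⁺] = 0.05859
α₁ + 2α₂ = 1.0458
CA = 1.0458 × 2.17 = 2.27 mmol/kg

CA = 2.27 mmol/kg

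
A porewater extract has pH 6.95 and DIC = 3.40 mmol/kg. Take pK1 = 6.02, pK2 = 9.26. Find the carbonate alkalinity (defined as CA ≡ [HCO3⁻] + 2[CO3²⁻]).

CA = 3.06 mmol/kg

CA = [HCO3⁻] + 2[CO3²⁻] = (α₁ + 2α₂)·DIC
At pH 6.95: [H⁺]/K1 = 10^-0.93 = 0.11749, K2/[H⁺] = 10^-2.31 = 0.0048978
α₁ = 1/(1 + 0.11749 + 0.0048978) = 1/1.1224 = 0.8910; α₂ = α₁·K2/[H⁺] = 0.004364
α₁ + 2α₂ = 0.8997
CA = 0.8997 × 3.40 = 3.06 mmol/kg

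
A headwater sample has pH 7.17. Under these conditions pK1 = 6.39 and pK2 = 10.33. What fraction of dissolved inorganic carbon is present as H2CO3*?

α₀ = 1 / (1 + K1/[H⁺] + K1K2/[H⁺]²) = 1 / (1 + 10^+0.78 + 10^-2.38)
   = 1 / (1 + 6.0256 + 0.0041687) = 1/7.0298 = 0.1423

α₀ = 0.142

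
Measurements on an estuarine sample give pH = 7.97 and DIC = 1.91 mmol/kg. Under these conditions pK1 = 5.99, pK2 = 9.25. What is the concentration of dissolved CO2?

α₀ = 1 / (1 + K1/[H⁺] + K1K2/[H⁺]²) = 1 / (1 + 10^+1.98 + 10^+0.70)
   = 1 / (1 + 95.499 + 5.0119) = 1/101.51 = 0.009851
[CO2*] = α₀ × DIC = 0.009851 × 1.91 = 0.0188 mmol/kg = 18.8 μmol/kg

[CO2*] = 18.8 μmol/kg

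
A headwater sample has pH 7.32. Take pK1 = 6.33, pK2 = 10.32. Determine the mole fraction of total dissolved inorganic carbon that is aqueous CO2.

α₀ = 1 / (1 + K1/[H⁺] + K1K2/[H⁺]²) = 1 / (1 + 10^+0.99 + 10^-2.01)
   = 1 / (1 + 9.7724 + 0.0097724) = 1/10.782 = 0.09275

α₀ = 0.0927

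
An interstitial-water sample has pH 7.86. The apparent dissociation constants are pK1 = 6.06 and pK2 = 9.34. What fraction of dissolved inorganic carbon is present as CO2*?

α₀ = 0.0151

α₀ = 1 / (1 + K1/[H⁺] + K1K2/[H⁺]²) = 1 / (1 + 10^+1.80 + 10^+0.32)
   = 1 / (1 + 63.096 + 2.0893) = 1/66.185 = 0.01511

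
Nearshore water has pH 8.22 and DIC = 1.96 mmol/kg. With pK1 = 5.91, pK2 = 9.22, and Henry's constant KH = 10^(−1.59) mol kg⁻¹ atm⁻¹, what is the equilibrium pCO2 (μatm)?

α₀ = 1 / (1 + K1/[H⁺] + K1K2/[H⁺]²) = 1 / (1 + 10^+2.31 + 10^+1.31)
   = 1 / (1 + 204.17 + 20.417) = 1/225.59 = 0.004433
[CO2*] = α₀ × DIC = 0.004433 × 1.96 = 0.008688 mmol/kg = 8.688 μmol/kg
pCO2 = [CO2*]/KH = 8.688×10^-6 / 2.570×10^-2 = 338 μatm

pCO2 = 338 μatm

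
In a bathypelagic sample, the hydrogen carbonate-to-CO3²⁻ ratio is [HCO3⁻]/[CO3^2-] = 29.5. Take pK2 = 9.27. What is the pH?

From K2 = [H⁺][CO3^2-]/[HCO3⁻]:  pH = pK2 − log₁₀([HCO3⁻]/[CO3^2-])
log₁₀(29.5) = +1.470
pH = 9.27 − (+1.470) = 7.80

pH = 7.80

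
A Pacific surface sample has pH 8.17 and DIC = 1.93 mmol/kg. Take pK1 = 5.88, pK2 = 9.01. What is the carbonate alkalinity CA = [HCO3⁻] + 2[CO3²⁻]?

CA = 2.16 mmol/kg

CA = [HCO3⁻] + 2[CO3²⁻] = (α₁ + 2α₂)·DIC
At pH 8.17: [H⁺]/K1 = 10^-2.29 = 0.0051286, K2/[H⁺] = 10^-0.84 = 0.14454
α₁ = 1/(1 + 0.0051286 + 0.14454) = 1/1.1497 = 0.8698; α₂ = α₁·K2/[H⁺] = 0.1257
α₁ + 2α₂ = 1.1213
CA = 1.1213 × 1.93 = 2.16 mmol/kg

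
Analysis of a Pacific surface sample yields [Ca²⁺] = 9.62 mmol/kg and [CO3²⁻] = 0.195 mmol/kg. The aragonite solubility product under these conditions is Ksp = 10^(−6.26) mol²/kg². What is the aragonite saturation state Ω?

Ksp = 10^(−6.26) = 5.495×10^-7
Ω = [Ca²⁺][CO3²⁻]/Ksp = (9.62×10^-3)(0.195×10^-3) / 5.495×10^-7 = 3.41

Ω = 3.41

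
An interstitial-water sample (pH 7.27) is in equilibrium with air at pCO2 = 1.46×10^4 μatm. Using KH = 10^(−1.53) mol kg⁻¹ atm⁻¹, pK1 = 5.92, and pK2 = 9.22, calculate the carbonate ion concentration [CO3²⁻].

[CO2*] = KH · pCO2 = 10^(−1.53) × 1.46×10^4×10^-6 = 4.309×10^-4 mol/kg
α₀ = 1/(1 + K1/[H⁺] + K1K2/[H⁺]²) = 1/(1 + 10^+1.35 + 10^-0.60) = 0.04230
DIC = [CO2*]/α₀ = 4.309×10^-4 / 0.04230 = 10.19 mmol/kg
[CO3²⁻] = α₂·DIC; α₂ = 0.01063, so [CO3²⁻] = 0.01063 × 10.19 = 0.108 mmol/kg

[CO3²⁻] = 0.108 mmol/kg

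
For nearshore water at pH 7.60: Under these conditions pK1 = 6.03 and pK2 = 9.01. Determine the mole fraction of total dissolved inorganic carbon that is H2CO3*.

α₀ = 1 / (1 + K1/[H⁺] + K1K2/[H⁺]²) = 1 / (1 + 10^+1.57 + 10^+0.16)
   = 1 / (1 + 37.154 + 1.4454) = 1/39.599 = 0.02525

α₀ = 0.0253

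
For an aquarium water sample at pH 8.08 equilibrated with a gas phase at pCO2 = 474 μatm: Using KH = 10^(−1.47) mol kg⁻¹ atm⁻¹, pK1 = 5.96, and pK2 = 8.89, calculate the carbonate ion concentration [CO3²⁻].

[CO3²⁻] = 0.328 mmol/kg

[CO2*] = KH · pCO2 = 10^(−1.47) × 474×10^-6 = 1.606×10^-5 mol/kg
α₀ = 1/(1 + K1/[H⁺] + K1K2/[H⁺]²) = 1/(1 + 10^+2.12 + 10^+1.31) = 0.006526
DIC = [CO2*]/α₀ = 1.606×10^-5 / 0.006526 = 2.461 mmol/kg
[CO3²⁻] = α₂·DIC; α₂ = 0.1332, so [CO3²⁻] = 0.1332 × 2.461 = 0.328 mmol/kg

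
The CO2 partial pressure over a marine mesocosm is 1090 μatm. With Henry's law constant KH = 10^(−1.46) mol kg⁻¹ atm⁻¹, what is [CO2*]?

[CO2*] = 37.8 μmol/kg

KH = 10^(−1.46) = 3.467×10^-2 mol kg⁻¹ atm⁻¹
[CO2*] = KH · pCO2 = 3.467×10^-2 × 1090×10^-6 atm = 3.78×10^-5 mol/kg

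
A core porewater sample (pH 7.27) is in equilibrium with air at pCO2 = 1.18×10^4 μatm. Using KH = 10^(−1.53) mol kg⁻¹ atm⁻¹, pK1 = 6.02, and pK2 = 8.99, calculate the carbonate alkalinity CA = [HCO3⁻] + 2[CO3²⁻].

CA = 6.43 mmol/kg

[CO2*] = KH · pCO2 = 10^(−1.53) × 1.18×10^4×10^-6 = 3.482×10^-4 mol/kg
α₀ = 1/(1 + K1/[H⁺] + K1K2/[H⁺]²) = 1/(1 + 10^+1.25 + 10^-0.47) = 0.05230
DIC = [CO2*]/α₀ = 3.482×10^-4 / 0.05230 = 6.659 mmol/kg
CA = (α₁ + 2α₂)·DIC = (0.9300 + 2×0.01772) × 6.659 = 6.43 mmol/kg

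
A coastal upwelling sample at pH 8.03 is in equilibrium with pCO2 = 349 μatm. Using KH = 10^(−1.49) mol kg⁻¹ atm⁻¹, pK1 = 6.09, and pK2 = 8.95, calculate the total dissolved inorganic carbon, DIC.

DIC = 1.11 mmol/kg

[CO2*] = KH · pCO2 = 10^(−1.49) × 349×10^-6 = 1.129×10^-5 mol/kg
α₀ = 1/(1 + K1/[H⁺] + K1K2/[H⁺]²) = 1/(1 + 10^+1.94 + 10^+1.02) = 0.01015
DIC = [CO2*]/α₀ = 1.129×10^-5 / 0.01015 = 1.11 mmol/kg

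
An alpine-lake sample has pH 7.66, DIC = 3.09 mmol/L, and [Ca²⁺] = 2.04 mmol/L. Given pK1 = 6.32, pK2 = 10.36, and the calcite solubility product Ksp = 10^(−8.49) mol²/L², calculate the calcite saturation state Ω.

Ω = 3.71

α₂ = 1 / (1 + [H⁺]/K2 + [H⁺]²/(K1K2)) = 1 / (1 + 10^+2.70 + 10^+1.36)
   = 1 / (1 + 501.19 + 22.909) = 1/525.10 = 0.001904
[CO3²⁻] = α₂ × DIC = 0.001904 × 3.09 = 0.005885 mmol/L = 5.885 μmol/L
Ksp = 10^(−8.49) = 3.236×10^-9
Ω = [Ca²⁺][CO3²⁻]/Ksp = (2.04×10^-3)(5.885×10^-6) / 3.236×10^-9 = 3.71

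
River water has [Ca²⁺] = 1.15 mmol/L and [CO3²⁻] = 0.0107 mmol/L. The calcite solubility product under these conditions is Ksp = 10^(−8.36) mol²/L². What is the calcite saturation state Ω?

Ksp = 10^(−8.36) = 4.365×10^-9
Ω = [Ca²⁺][CO3²⁻]/Ksp = (1.15×10^-3)(0.0107×10^-3) / 4.365×10^-9 = 2.82

Ω = 2.82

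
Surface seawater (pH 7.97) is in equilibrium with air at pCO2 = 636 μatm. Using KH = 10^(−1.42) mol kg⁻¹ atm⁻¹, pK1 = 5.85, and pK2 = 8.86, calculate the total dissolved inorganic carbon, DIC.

DIC = 3.62 mmol/kg

[CO2*] = KH · pCO2 = 10^(−1.42) × 636×10^-6 = 2.418×10^-5 mol/kg
α₀ = 1/(1 + K1/[H⁺] + K1K2/[H⁺]²) = 1/(1 + 10^+2.12 + 10^+1.23) = 0.006675
DIC = [CO2*]/α₀ = 2.418×10^-5 / 0.006675 = 3.62 mmol/kg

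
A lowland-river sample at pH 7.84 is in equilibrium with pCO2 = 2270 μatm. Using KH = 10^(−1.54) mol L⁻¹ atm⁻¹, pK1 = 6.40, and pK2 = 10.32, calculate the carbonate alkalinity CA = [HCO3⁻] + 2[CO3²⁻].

CA = 1.82 mmol/L

[CO2*] = KH · pCO2 = 10^(−1.54) × 2270×10^-6 = 6.547×10^-5 mol/L
α₀ = 1/(1 + K1/[H⁺] + K1K2/[H⁺]²) = 1/(1 + 10^+1.44 + 10^-1.04) = 0.03492
DIC = [CO2*]/α₀ = 6.547×10^-5 / 0.03492 = 1.875 mmol/L
CA = (α₁ + 2α₂)·DIC = (0.9619 + 2×0.003185) × 1.875 = 1.82 mmol/L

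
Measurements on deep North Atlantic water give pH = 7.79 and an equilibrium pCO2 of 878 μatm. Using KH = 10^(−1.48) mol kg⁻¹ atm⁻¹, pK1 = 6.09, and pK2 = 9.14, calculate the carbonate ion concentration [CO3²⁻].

[CO2*] = KH · pCO2 = 10^(−1.48) × 878×10^-6 = 2.907×10^-5 mol/kg
α₀ = 1/(1 + K1/[H⁺] + K1K2/[H⁺]²) = 1/(1 + 10^+1.70 + 10^+0.35) = 0.01874
DIC = [CO2*]/α₀ = 2.907×10^-5 / 0.01874 = 1.551 mmol/kg
[CO3²⁻] = α₂·DIC; α₂ = 0.04196, so [CO3²⁻] = 0.04196 × 1.551 = 0.0651 mmol/kg

[CO3²⁻] = 0.0651 mmol/kg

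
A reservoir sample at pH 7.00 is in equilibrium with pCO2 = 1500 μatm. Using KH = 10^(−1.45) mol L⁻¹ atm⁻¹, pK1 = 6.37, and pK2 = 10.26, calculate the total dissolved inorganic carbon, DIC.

[CO2*] = KH · pCO2 = 10^(−1.45) × 1500×10^-6 = 5.322×10^-5 mol/L
α₀ = 1/(1 + K1/[H⁺] + K1K2/[H⁺]²) = 1/(1 + 10^+0.63 + 10^-2.63) = 0.1898
DIC = [CO2*]/α₀ = 5.322×10^-5 / 0.1898 = 0.280 mmol/L

DIC = 0.280 mmol/L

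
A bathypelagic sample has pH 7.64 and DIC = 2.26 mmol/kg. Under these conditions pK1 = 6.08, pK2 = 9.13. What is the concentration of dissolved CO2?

α₀ = 1 / (1 + K1/[H⁺] + K1K2/[H⁺]²) = 1 / (1 + 10^+1.56 + 10^+0.07)
   = 1 / (1 + 36.308 + 1.1749) = 1/38.483 = 0.02599
[CO2*] = α₀ × DIC = 0.02599 × 2.26 = 0.0587 mmol/kg

[CO2*] = 0.0587 mmol/kg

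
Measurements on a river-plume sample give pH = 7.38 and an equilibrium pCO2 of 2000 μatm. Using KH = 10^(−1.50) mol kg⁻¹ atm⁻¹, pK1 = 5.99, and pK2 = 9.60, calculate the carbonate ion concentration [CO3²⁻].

[CO2*] = KH · pCO2 = 10^(−1.50) × 2000×10^-6 = 6.325×10^-5 mol/kg
α₀ = 1/(1 + K1/[H⁺] + K1K2/[H⁺]²) = 1/(1 + 10^+1.39 + 10^-0.83) = 0.03892
DIC = [CO2*]/α₀ = 6.325×10^-5 / 0.03892 = 1.625 mmol/kg
[CO3²⁻] = α₂·DIC; α₂ = 0.005756, so [CO3²⁻] = 0.005756 × 1.625 = 0.00935 mmol/kg = 9.35 μmol/kg

[CO3²⁻] = 9.35 μmol/kg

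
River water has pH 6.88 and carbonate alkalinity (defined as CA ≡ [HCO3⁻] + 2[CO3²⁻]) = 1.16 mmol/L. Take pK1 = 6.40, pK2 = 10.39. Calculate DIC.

DIC = 1.54 mmol/L

CA = [HCO3⁻] + 2[CO3²⁻] = (α₁ + 2α₂)·DIC
At pH 6.88: [H⁺]/K1 = 10^-0.48 = 0.33113, K2/[H⁺] = 10^-3.51 = 0.00030903
α₁ = 1/(1 + 0.33113 + 0.00030903) = 1/1.3314 = 0.7511; α₂ = α₁·K2/[H⁺] = 0.0002321
α₁ + 2α₂ = 0.7515
DIC = CA / (α₁ + 2α₂) = 1.16 / 0.7515 = 1.54 mmol/L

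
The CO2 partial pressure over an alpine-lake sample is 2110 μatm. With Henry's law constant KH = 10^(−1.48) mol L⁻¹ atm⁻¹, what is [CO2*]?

[CO2*] = 69.9 μmol/L

KH = 10^(−1.48) = 3.311×10^-2 mol L⁻¹ atm⁻¹
[CO2*] = KH · pCO2 = 3.311×10^-2 × 2110×10^-6 atm = 6.99×10^-5 mol/L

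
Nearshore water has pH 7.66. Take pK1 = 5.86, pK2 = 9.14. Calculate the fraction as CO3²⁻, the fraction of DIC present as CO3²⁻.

α₂ = 0.0316

α₂ = 1 / (1 + [H⁺]/K2 + [H⁺]²/(K1K2)) = 1 / (1 + 10^+1.48 + 10^-0.32)
   = 1 / (1 + 30.200 + 0.47863) = 1/31.678 = 0.03157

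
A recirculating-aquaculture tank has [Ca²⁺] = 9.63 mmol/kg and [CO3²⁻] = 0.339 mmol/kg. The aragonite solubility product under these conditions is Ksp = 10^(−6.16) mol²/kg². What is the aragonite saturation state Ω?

Ksp = 10^(−6.16) = 6.918×10^-7
Ω = [Ca²⁺][CO3²⁻]/Ksp = (9.63×10^-3)(0.339×10^-3) / 6.918×10^-7 = 4.72

Ω = 4.72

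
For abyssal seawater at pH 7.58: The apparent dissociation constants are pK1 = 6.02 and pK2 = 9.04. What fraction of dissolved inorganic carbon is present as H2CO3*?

α₀ = 0.0259

α₀ = 1 / (1 + K1/[H⁺] + K1K2/[H⁺]²) = 1 / (1 + 10^+1.56 + 10^+0.10)
   = 1 / (1 + 36.308 + 1.2589) = 1/38.567 = 0.02593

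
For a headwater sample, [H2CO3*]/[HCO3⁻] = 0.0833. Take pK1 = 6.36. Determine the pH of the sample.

From K1 = [H⁺][HCO3⁻]/[H2CO3*]:  pH = pK1 − log₁₀([H2CO3*]/[HCO3⁻])
log₁₀(0.0833) = -1.079
pH = 6.36 − (-1.079) = 7.44

pH = 7.44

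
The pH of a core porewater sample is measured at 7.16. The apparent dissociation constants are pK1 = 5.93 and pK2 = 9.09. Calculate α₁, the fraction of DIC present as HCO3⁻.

α₁ = 1 / (1 + [H⁺]/K1 + K2/[H⁺]) = 1 / (1 + 10^-1.23 + 10^-1.93)
   = 1 / (1 + 0.058884 + 0.011749) = 1/1.0706 = 0.9340

α₁ = 0.934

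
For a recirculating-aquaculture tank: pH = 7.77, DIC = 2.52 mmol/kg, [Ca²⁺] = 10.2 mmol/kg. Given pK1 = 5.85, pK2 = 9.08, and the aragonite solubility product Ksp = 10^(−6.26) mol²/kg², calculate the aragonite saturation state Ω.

α₂ = 1 / (1 + [H⁺]/K2 + [H⁺]²/(K1K2)) = 1 / (1 + 10^+1.31 + 10^-0.61)
   = 1 / (1 + 20.417 + 0.24547) = 1/21.663 = 0.04616
[CO3²⁻] = α₂ × DIC = 0.04616 × 2.52 = 0.1163 mmol/kg
Ksp = 10^(−6.26) = 5.495×10^-7
Ω = [Ca²⁺][CO3²⁻]/Ksp = (10.2×10^-3)(1.163×10^-4) / 5.495×10^-7 = 2.16

Ω = 2.16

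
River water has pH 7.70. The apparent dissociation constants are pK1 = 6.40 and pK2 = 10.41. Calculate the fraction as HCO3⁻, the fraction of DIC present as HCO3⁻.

α₁ = 0.951

α₁ = 1 / (1 + [H⁺]/K1 + K2/[H⁺]) = 1 / (1 + 10^-1.30 + 10^-2.71)
   = 1 / (1 + 0.050119 + 0.0019498) = 1/1.0521 = 0.9505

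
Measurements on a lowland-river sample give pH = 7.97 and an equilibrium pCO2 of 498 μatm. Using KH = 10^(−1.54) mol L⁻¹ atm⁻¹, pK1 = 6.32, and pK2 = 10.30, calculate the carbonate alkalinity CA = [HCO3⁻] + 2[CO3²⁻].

[CO2*] = KH · pCO2 = 10^(−1.54) × 498×10^-6 = 1.436×10^-5 mol/L
α₀ = 1/(1 + K1/[H⁺] + K1K2/[H⁺]²) = 1/(1 + 10^+1.65 + 10^-0.68) = 0.02180
DIC = [CO2*]/α₀ = 1.436×10^-5 / 0.02180 = 0.6589 mmol/L
CA = (α₁ + 2α₂)·DIC = (0.9736 + 2×0.004554) × 0.6589 = 0.648 mmol/L

CA = 0.648 mmol/L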